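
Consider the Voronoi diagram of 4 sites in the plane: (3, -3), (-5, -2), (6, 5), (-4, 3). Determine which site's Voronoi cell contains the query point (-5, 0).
Nearest site = (-5, -2)

The Voronoi cell of site s contains exactly those query points closer to s than to any other site. Compute squared distances from q = (-5, 0) to each site:
  (-5 − -5)² + (-2 − 0)² = 4
  (-4 − -5)² + (3 − 0)² = 10
  (3 − -5)² + (-3 − 0)² = 73
  (6 − -5)² + (5 − 0)² = 146
Minimum is attained by (-5, -2), so q lies in its Voronoi cell.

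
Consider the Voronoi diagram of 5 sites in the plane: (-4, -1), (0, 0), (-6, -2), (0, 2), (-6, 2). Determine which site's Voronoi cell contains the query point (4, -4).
Nearest site = (0, 0)

The Voronoi cell of site s contains exactly those query points closer to s than to any other site. Compute squared distances from q = (4, -4) to each site:
  (0 − 4)² + (0 − -4)² = 32
  (0 − 4)² + (2 − -4)² = 52
  (-4 − 4)² + (-1 − -4)² = 73
  (-6 − 4)² + (-2 − -4)² = 104
  (-6 − 4)² + (2 − -4)² = 136
Minimum is attained by (0, 0), so q lies in its Voronoi cell.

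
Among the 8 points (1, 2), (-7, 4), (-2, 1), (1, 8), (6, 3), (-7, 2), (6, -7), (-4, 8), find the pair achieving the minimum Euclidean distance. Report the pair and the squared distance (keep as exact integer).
Pair = ((-7, 4), (-7, 2)); squared distance = 4

Compute all C(8, 2) = 28 pairwise squared distances (x_i − x_j)² + (y_i − y_j)². The minimum is 4, attained by the pair ((-7, 4), (-7, 2)).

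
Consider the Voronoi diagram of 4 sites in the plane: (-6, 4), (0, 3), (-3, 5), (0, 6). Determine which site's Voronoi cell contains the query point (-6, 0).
Nearest site = (-6, 4)

The Voronoi cell of site s contains exactly those query points closer to s than to any other site. Compute squared distances from q = (-6, 0) to each site:
  (-6 − -6)² + (4 − 0)² = 16
  (-3 − -6)² + (5 − 0)² = 34
  (0 − -6)² + (3 − 0)² = 45
  (0 − -6)² + (6 − 0)² = 72
Minimum is attained by (-6, 4), so q lies in its Voronoi cell.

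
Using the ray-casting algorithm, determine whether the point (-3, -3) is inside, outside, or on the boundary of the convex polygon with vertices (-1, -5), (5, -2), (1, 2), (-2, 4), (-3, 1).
The point (-3, -3) lies strictly outside the polygon

Cast a horizontal ray to the right from the query point and count how many polygon edges it crosses (each edge strictly once or zero times, handled with the usual half-open convention). 
Parity of crossings → even ⇒ outside.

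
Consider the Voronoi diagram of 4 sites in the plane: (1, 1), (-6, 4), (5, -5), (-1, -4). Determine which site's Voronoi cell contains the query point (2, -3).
Nearest site = (-1, -4)

The Voronoi cell of site s contains exactly those query points closer to s than to any other site. Compute squared distances from q = (2, -3) to each site:
  (-1 − 2)² + (-4 − -3)² = 10
  (5 − 2)² + (-5 − -3)² = 13
  (1 − 2)² + (1 − -3)² = 17
  (-6 − 2)² + (4 − -3)² = 113
Minimum is attained by (-1, -4), so q lies in its Voronoi cell.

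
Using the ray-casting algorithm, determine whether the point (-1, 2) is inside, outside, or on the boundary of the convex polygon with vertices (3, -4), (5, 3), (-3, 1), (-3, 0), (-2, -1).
The point (-1, 2) lies strictly outside the polygon

Cast a horizontal ray to the right from the query point and count how many polygon edges it crosses (each edge strictly once or zero times, handled with the usual half-open convention). 
Parity of crossings → even ⇒ outside.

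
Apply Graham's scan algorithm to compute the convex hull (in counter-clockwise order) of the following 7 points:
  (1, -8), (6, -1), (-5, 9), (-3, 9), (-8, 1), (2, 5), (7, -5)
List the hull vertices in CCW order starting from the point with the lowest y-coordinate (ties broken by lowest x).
Hull (CCW) = [(1, -8), (7, -5), (6, -1), (2, 5), (-3, 9), (-5, 9), (-8, 1)]

Graham scan procedure:
  1. Find the pivot p₀ = point with lowest y (tie → lowest x): (1, -8).
  2. Sort the remaining points by polar angle around p₀.
  3. Walk through sorted points, maintaining a stack; pop the top while the last three entries make a non-left turn (cross product ≤ 0).
  4. Final stack is the convex hull in CCW order: (1, -8), (7, -5), (6, -1), (2, 5), (-3, 9), (-5, 9), (-8, 1).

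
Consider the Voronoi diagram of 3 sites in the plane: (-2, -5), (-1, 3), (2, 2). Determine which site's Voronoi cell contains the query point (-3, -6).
Nearest site = (-2, -5)

The Voronoi cell of site s contains exactly those query points closer to s than to any other site. Compute squared distances from q = (-3, -6) to each site:
  (-2 − -3)² + (-5 − -6)² = 2
  (-1 − -3)² + (3 − -6)² = 85
  (2 − -3)² + (2 − -6)² = 89
Minimum is attained by (-2, -5), so q lies in its Voronoi cell.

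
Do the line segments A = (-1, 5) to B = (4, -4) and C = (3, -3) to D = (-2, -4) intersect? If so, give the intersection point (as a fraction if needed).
No (intersection of containing lines falls outside at least one segment)

Parametrize and solve: t = 22/25, s = -2/25. At least one of these is outside [0, 1], so the segments do not intersect.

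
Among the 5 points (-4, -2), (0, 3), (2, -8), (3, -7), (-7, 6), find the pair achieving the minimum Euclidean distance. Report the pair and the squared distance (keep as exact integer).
Pair = ((2, -8), (3, -7)); squared distance = 2

Compute all C(5, 2) = 10 pairwise squared distances (x_i − x_j)² + (y_i − y_j)². The minimum is 2, attained by the pair ((2, -8), (3, -7)).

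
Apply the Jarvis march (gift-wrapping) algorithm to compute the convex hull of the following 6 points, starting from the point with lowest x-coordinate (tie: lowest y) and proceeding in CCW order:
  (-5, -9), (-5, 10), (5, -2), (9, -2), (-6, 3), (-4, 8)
Hull (CCW) = [(-6, 3), (-5, -9), (9, -2), (-5, 10)]

Jarvis march: at each step, from the current hull vertex p, select the next vertex q as the point such that every other point lies strictly to the left of (or on) the directed line p → q. (Equivalently: for every other point r, the cross product (q − p) × (r − p) ≥ 0.)
Starting point (lowest x, tie lowest y): (-6, 3). Wrap until returning to start. Resulting hull: (-6, 3), (-5, -9), (9, -2), (-5, 10).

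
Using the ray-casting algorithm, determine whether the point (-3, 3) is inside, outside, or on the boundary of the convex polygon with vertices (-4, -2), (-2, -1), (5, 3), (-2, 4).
The point (-3, 3) lies strictly outside the polygon

Cast a horizontal ray to the right from the query point and count how many polygon edges it crosses (each edge strictly once or zero times, handled with the usual half-open convention). 
Parity of crossings → even ⇒ outside.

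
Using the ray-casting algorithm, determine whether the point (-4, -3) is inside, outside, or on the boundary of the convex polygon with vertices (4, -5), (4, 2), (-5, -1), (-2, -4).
The point (-4, -3) lies strictly outside the polygon

Cast a horizontal ray to the right from the query point and count how many polygon edges it crosses (each edge strictly once or zero times, handled with the usual half-open convention). 
Parity of crossings → even ⇒ outside.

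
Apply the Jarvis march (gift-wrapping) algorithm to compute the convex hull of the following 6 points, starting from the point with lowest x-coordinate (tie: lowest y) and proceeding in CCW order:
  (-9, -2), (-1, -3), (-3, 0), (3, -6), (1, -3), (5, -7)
Hull (CCW) = [(-9, -2), (5, -7), (1, -3), (-3, 0)]

Jarvis march: at each step, from the current hull vertex p, select the next vertex q as the point such that every other point lies strictly to the left of (or on) the directed line p → q. (Equivalently: for every other point r, the cross product (q − p) × (r − p) ≥ 0.)
Starting point (lowest x, tie lowest y): (-9, -2). Wrap until returning to start. Resulting hull: (-9, -2), (5, -7), (1, -3), (-3, 0).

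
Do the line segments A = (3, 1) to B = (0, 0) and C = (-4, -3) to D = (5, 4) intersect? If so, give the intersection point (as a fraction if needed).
No (intersection of containing lines falls outside at least one segment)

Parametrize and solve: t = 13/12, s = 5/12. At least one of these is outside [0, 1], so the segments do not intersect.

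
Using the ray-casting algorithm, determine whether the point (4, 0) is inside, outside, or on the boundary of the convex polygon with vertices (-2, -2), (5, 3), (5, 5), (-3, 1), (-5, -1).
The point (4, 0) lies strictly outside the polygon

Cast a horizontal ray to the right from the query point and count how many polygon edges it crosses (each edge strictly once or zero times, handled with the usual half-open convention). 
Parity of crossings → even ⇒ outside.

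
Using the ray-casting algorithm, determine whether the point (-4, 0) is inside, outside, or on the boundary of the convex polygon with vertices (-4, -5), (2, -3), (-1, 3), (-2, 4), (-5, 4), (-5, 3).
The point (-4, 0) lies strictly inside the polygon

Cast a horizontal ray to the right from the query point and count how many polygon edges it crosses (each edge strictly once or zero times, handled with the usual half-open convention). 
Parity of crossings → odd ⇒ inside.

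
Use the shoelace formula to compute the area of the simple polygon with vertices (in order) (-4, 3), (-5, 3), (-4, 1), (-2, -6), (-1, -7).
Area = 13/2

Shoelace formula: Area = (1/2) |Σ_i (x_i · y_{i+1} − x_{i+1} · y_i)| (indices mod n). Compute each cross term:
  (-4)(3) − (-5)(3) = 3
  (-5)(1) − (-4)(3) = 7
  (-4)(-6) − (-2)(1) = 26
  (-2)(-7) − (-1)(-6) = 8
  (-1)(3) − (-4)(-7) = -31
Sum = 13, so (signed) Area = 13/2 = 13/2, |Area| = 13/2.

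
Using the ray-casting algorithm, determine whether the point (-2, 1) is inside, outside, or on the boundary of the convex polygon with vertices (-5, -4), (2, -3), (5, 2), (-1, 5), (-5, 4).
The point (-2, 1) lies strictly inside the polygon

Cast a horizontal ray to the right from the query point and count how many polygon edges it crosses (each edge strictly once or zero times, handled with the usual half-open convention). 
Parity of crossings → odd ⇒ inside.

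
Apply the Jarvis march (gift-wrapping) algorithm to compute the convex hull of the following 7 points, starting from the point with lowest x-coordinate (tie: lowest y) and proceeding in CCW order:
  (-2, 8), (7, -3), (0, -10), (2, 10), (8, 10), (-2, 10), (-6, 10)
Hull (CCW) = [(-6, 10), (0, -10), (7, -3), (8, 10)]

Jarvis march: at each step, from the current hull vertex p, select the next vertex q as the point such that every other point lies strictly to the left of (or on) the directed line p → q. (Equivalently: for every other point r, the cross product (q − p) × (r − p) ≥ 0.)
Starting point (lowest x, tie lowest y): (-6, 10). Wrap until returning to start. Resulting hull: (-6, 10), (0, -10), (7, -3), (8, 10).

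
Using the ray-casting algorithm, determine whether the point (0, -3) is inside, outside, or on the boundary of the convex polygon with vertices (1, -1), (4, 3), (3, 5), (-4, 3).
The point (0, -3) lies strictly outside the polygon

Cast a horizontal ray to the right from the query point and count how many polygon edges it crosses (each edge strictly once or zero times, handled with the usual half-open convention). 
Parity of crossings → even ⇒ outside.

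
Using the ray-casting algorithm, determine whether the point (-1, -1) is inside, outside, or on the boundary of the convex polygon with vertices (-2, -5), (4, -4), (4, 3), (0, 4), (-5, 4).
The point (-1, -1) lies strictly inside the polygon

Cast a horizontal ray to the right from the query point and count how many polygon edges it crosses (each edge strictly once or zero times, handled with the usual half-open convention). 
Parity of crossings → odd ⇒ inside.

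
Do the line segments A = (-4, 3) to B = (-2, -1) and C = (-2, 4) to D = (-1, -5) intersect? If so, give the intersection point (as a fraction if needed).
No (intersection of containing lines falls outside at least one segment)

Parametrize and solve: t = 19/14, s = 5/7. At least one of these is outside [0, 1], so the segments do not intersect.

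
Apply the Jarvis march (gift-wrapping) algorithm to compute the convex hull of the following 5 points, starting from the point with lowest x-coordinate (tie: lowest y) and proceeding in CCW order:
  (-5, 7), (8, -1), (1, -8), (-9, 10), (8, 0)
Hull (CCW) = [(-9, 10), (1, -8), (8, -1), (8, 0)]

Jarvis march: at each step, from the current hull vertex p, select the next vertex q as the point such that every other point lies strictly to the left of (or on) the directed line p → q. (Equivalently: for every other point r, the cross product (q − p) × (r − p) ≥ 0.)
Starting point (lowest x, tie lowest y): (-9, 10). Wrap until returning to start. Resulting hull: (-9, 10), (1, -8), (8, -1), (8, 0).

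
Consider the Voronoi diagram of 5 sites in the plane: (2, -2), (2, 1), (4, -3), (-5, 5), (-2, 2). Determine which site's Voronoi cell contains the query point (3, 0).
Nearest site = (2, 1)

The Voronoi cell of site s contains exactly those query points closer to s than to any other site. Compute squared distances from q = (3, 0) to each site:
  (2 − 3)² + (1 − 0)² = 2
  (2 − 3)² + (-2 − 0)² = 5
  (4 − 3)² + (-3 − 0)² = 10
  (-2 − 3)² + (2 − 0)² = 29
  (-5 − 3)² + (5 − 0)² = 89
Minimum is attained by (2, 1), so q lies in its Voronoi cell.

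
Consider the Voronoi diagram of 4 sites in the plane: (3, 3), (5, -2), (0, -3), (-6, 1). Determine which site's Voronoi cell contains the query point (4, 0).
Nearest site = (5, -2)

The Voronoi cell of site s contains exactly those query points closer to s than to any other site. Compute squared distances from q = (4, 0) to each site:
  (5 − 4)² + (-2 − 0)² = 5
  (3 − 4)² + (3 − 0)² = 10
  (0 − 4)² + (-3 − 0)² = 25
  (-6 − 4)² + (1 − 0)² = 101
Minimum is attained by (5, -2), so q lies in its Voronoi cell.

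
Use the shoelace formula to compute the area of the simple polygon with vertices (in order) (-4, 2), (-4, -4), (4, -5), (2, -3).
Area = 25

Shoelace formula: Area = (1/2) |Σ_i (x_i · y_{i+1} − x_{i+1} · y_i)| (indices mod n). Compute each cross term:
  (-4)(-4) − (-4)(2) = 24
  (-4)(-5) − (4)(-4) = 36
  (4)(-3) − (2)(-5) = -2
  (2)(2) − (-4)(-3) = -8
Sum = 50, so (signed) Area = 50/2 = 25, |Area| = 25.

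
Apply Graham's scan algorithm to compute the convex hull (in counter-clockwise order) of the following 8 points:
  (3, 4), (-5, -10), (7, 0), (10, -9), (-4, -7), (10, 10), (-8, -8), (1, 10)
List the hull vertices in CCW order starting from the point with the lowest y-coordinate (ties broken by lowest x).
Hull (CCW) = [(-5, -10), (10, -9), (10, 10), (1, 10), (-8, -8)]

Graham scan procedure:
  1. Find the pivot p₀ = point with lowest y (tie → lowest x): (-5, -10).
  2. Sort the remaining points by polar angle around p₀.
  3. Walk through sorted points, maintaining a stack; pop the top while the last three entries make a non-left turn (cross product ≤ 0).
  4. Final stack is the convex hull in CCW order: (-5, -10), (10, -9), (10, 10), (1, 10), (-8, -8).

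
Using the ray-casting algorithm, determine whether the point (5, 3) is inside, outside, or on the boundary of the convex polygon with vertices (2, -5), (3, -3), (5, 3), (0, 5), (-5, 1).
The point (5, 3) lies on the polygon boundary

Boundary check: the query satisfies the collinearity and bounding-box conditions for some polygon edge, so it lies exactly on the boundary.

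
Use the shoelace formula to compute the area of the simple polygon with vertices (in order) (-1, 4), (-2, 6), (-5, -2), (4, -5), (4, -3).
Area = 45

Shoelace formula: Area = (1/2) |Σ_i (x_i · y_{i+1} − x_{i+1} · y_i)| (indices mod n). Compute each cross term:
  (-1)(6) − (-2)(4) = 2
  (-2)(-2) − (-5)(6) = 34
  (-5)(-5) − (4)(-2) = 33
  (4)(-3) − (4)(-5) = 8
  (4)(4) − (-1)(-3) = 13
Sum = 90, so (signed) Area = 90/2 = 45, |Area| = 45.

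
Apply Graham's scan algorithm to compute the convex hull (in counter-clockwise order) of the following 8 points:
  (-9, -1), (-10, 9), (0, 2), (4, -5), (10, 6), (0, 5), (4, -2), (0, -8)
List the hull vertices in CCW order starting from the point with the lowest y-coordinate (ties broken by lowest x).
Hull (CCW) = [(0, -8), (4, -5), (10, 6), (-10, 9), (-9, -1)]

Graham scan procedure:
  1. Find the pivot p₀ = point with lowest y (tie → lowest x): (0, -8).
  2. Sort the remaining points by polar angle around p₀.
  3. Walk through sorted points, maintaining a stack; pop the top while the last three entries make a non-left turn (cross product ≤ 0).
  4. Final stack is the convex hull in CCW order: (0, -8), (4, -5), (10, 6), (-10, 9), (-9, -1).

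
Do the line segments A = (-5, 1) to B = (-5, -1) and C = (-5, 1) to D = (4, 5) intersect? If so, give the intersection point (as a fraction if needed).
Yes; intersection at (-5, 1) (t = 0 on AB, s = 0 on CD)

Parametrize AB as A + t(B − A) = (-5 + 0 t, 1 + -2 t) and CD as C + s(D − C) = (-5 + 9 s, 1 + 4 s). Solve the linear system for (t, s). Determinant = -18 ≠ 0, so a unique intersection of the containing lines exists. Solution: t = 0, s = 0 — both in [0, 1], so the segments cross. Intersection point: (-5, 1).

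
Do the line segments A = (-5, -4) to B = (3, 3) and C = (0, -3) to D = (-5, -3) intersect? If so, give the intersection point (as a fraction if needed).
Yes; intersection at (-27/7, -3) (t = 1/7 on AB, s = 27/35 on CD)

Parametrize AB as A + t(B − A) = (-5 + 8 t, -4 + 7 t) and CD as C + s(D − C) = (0 + -5 s, -3 + 0 s). Solve the linear system for (t, s). Determinant = -35 ≠ 0, so a unique intersection of the containing lines exists. Solution: t = 1/7, s = 27/35 — both in [0, 1], so the segments cross. Intersection point: (-27/7, -3).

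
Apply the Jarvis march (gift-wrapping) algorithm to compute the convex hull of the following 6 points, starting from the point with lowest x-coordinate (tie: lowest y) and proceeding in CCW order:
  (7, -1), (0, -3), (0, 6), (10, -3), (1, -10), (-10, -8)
Hull (CCW) = [(-10, -8), (1, -10), (10, -3), (0, 6)]

Jarvis march: at each step, from the current hull vertex p, select the next vertex q as the point such that every other point lies strictly to the left of (or on) the directed line p → q. (Equivalently: for every other point r, the cross product (q − p) × (r − p) ≥ 0.)
Starting point (lowest x, tie lowest y): (-10, -8). Wrap until returning to start. Resulting hull: (-10, -8), (1, -10), (10, -3), (0, 6).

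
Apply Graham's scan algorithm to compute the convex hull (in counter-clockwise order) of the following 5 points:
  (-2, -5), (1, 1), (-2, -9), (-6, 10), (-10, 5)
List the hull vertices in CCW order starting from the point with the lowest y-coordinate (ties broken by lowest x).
Hull (CCW) = [(-2, -9), (1, 1), (-6, 10), (-10, 5)]

Graham scan procedure:
  1. Find the pivot p₀ = point with lowest y (tie → lowest x): (-2, -9).
  2. Sort the remaining points by polar angle around p₀.
  3. Walk through sorted points, maintaining a stack; pop the top while the last three entries make a non-left turn (cross product ≤ 0).
  4. Final stack is the convex hull in CCW order: (-2, -9), (1, 1), (-6, 10), (-10, 5).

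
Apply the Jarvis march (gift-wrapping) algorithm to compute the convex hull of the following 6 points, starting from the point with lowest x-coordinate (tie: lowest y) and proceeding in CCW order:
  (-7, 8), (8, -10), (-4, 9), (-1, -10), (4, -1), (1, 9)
Hull (CCW) = [(-7, 8), (-1, -10), (8, -10), (1, 9), (-4, 9)]

Jarvis march: at each step, from the current hull vertex p, select the next vertex q as the point such that every other point lies strictly to the left of (or on) the directed line p → q. (Equivalently: for every other point r, the cross product (q − p) × (r − p) ≥ 0.)
Starting point (lowest x, tie lowest y): (-7, 8). Wrap until returning to start. Resulting hull: (-7, 8), (-1, -10), (8, -10), (1, 9), (-4, 9).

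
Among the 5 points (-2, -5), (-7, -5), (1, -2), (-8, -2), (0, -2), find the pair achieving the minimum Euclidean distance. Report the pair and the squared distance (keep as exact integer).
Pair = ((1, -2), (0, -2)); squared distance = 1

Compute all C(5, 2) = 10 pairwise squared distances (x_i − x_j)² + (y_i − y_j)². The minimum is 1, attained by the pair ((1, -2), (0, -2)).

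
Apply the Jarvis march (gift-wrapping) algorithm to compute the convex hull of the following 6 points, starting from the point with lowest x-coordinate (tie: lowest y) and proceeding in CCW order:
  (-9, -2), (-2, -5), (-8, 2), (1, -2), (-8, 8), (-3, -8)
Hull (CCW) = [(-9, -2), (-3, -8), (1, -2), (-8, 8)]

Jarvis march: at each step, from the current hull vertex p, select the next vertex q as the point such that every other point lies strictly to the left of (or on) the directed line p → q. (Equivalently: for every other point r, the cross product (q − p) × (r − p) ≥ 0.)
Starting point (lowest x, tie lowest y): (-9, -2). Wrap until returning to start. Resulting hull: (-9, -2), (-3, -8), (1, -2), (-8, 8).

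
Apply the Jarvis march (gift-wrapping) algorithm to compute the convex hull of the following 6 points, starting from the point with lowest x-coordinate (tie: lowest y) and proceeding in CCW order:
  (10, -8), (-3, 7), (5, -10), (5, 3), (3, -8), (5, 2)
Hull (CCW) = [(-3, 7), (3, -8), (5, -10), (10, -8), (5, 3)]

Jarvis march: at each step, from the current hull vertex p, select the next vertex q as the point such that every other point lies strictly to the left of (or on) the directed line p → q. (Equivalently: for every other point r, the cross product (q − p) × (r − p) ≥ 0.)
Starting point (lowest x, tie lowest y): (-3, 7). Wrap until returning to start. Resulting hull: (-3, 7), (3, -8), (5, -10), (10, -8), (5, 3).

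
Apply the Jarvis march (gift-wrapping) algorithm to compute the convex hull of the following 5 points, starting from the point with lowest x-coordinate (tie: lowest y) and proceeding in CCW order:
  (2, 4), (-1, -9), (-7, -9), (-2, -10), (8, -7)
Hull (CCW) = [(-7, -9), (-2, -10), (8, -7), (2, 4)]

Jarvis march: at each step, from the current hull vertex p, select the next vertex q as the point such that every other point lies strictly to the left of (or on) the directed line p → q. (Equivalently: for every other point r, the cross product (q − p) × (r − p) ≥ 0.)
Starting point (lowest x, tie lowest y): (-7, -9). Wrap until returning to start. Resulting hull: (-7, -9), (-2, -10), (8, -7), (2, 4).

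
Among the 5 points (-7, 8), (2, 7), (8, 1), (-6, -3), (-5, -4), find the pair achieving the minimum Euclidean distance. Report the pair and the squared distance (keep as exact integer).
Pair = ((-6, -3), (-5, -4)); squared distance = 2

Compute all C(5, 2) = 10 pairwise squared distances (x_i − x_j)² + (y_i − y_j)². The minimum is 2, attained by the pair ((-6, -3), (-5, -4)).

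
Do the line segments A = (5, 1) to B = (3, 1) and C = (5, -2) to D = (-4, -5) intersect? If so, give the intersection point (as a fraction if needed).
No (intersection of containing lines falls outside at least one segment)

Parametrize and solve: t = -9/2, s = -1. At least one of these is outside [0, 1], so the segments do not intersect.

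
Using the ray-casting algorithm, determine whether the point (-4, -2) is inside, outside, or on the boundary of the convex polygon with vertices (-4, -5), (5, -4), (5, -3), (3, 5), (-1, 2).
The point (-4, -2) lies strictly outside the polygon

Cast a horizontal ray to the right from the query point and count how many polygon edges it crosses (each edge strictly once or zero times, handled with the usual half-open convention). 
Parity of crossings → even ⇒ outside.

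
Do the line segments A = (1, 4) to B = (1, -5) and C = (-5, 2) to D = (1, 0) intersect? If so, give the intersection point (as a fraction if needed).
Yes; intersection at (1, 0) (t = 4/9 on AB, s = 1 on CD)

Parametrize AB as A + t(B − A) = (1 + 0 t, 4 + -9 t) and CD as C + s(D − C) = (-5 + 6 s, 2 + -2 s). Solve the linear system for (t, s). Determinant = -54 ≠ 0, so a unique intersection of the containing lines exists. Solution: t = 4/9, s = 1 — both in [0, 1], so the segments cross. Intersection point: (1, 0).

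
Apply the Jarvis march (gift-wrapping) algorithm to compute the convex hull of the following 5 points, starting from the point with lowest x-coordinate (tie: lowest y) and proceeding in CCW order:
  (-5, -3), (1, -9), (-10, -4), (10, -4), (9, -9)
Hull (CCW) = [(-10, -4), (1, -9), (9, -9), (10, -4), (-5, -3)]

Jarvis march: at each step, from the current hull vertex p, select the next vertex q as the point such that every other point lies strictly to the left of (or on) the directed line p → q. (Equivalently: for every other point r, the cross product (q − p) × (r − p) ≥ 0.)
Starting point (lowest x, tie lowest y): (-10, -4). Wrap until returning to start. Resulting hull: (-10, -4), (1, -9), (9, -9), (10, -4), (-5, -3).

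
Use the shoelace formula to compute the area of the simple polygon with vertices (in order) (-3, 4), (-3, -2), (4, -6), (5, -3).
Area = 73/2

Shoelace formula: Area = (1/2) |Σ_i (x_i · y_{i+1} − x_{i+1} · y_i)| (indices mod n). Compute each cross term:
  (-3)(-2) − (-3)(4) = 18
  (-3)(-6) − (4)(-2) = 26
  (4)(-3) − (5)(-6) = 18
  (5)(4) − (-3)(-3) = 11
Sum = 73, so (signed) Area = 73/2 = 73/2, |Area| = 73/2.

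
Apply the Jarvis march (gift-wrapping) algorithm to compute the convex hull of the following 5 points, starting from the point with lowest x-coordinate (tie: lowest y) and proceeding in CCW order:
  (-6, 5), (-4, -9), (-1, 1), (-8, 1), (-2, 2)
Hull (CCW) = [(-8, 1), (-4, -9), (-1, 1), (-2, 2), (-6, 5)]

Jarvis march: at each step, from the current hull vertex p, select the next vertex q as the point such that every other point lies strictly to the left of (or on) the directed line p → q. (Equivalently: for every other point r, the cross product (q − p) × (r − p) ≥ 0.)
Starting point (lowest x, tie lowest y): (-8, 1). Wrap until returning to start. Resulting hull: (-8, 1), (-4, -9), (-1, 1), (-2, 2), (-6, 5).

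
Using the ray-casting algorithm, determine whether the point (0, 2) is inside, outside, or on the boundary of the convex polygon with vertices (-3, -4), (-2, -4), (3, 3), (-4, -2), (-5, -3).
The point (0, 2) lies strictly outside the polygon

Cast a horizontal ray to the right from the query point and count how many polygon edges it crosses (each edge strictly once or zero times, handled with the usual half-open convention). 
Parity of crossings → even ⇒ outside.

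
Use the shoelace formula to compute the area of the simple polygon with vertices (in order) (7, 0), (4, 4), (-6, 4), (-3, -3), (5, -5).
Area = 163/2

Shoelace formula: Area = (1/2) |Σ_i (x_i · y_{i+1} − x_{i+1} · y_i)| (indices mod n). Compute each cross term:
  (7)(4) − (4)(0) = 28
  (4)(4) − (-6)(4) = 40
  (-6)(-3) − (-3)(4) = 30
  (-3)(-5) − (5)(-3) = 30
  (5)(0) − (7)(-5) = 35
Sum = 163, so (signed) Area = 163/2 = 163/2, |Area| = 163/2.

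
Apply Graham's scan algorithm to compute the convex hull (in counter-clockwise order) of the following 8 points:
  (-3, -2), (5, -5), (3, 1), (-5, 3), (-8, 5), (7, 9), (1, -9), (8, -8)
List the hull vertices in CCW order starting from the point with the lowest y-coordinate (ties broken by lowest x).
Hull (CCW) = [(1, -9), (8, -8), (7, 9), (-8, 5)]

Graham scan procedure:
  1. Find the pivot p₀ = point with lowest y (tie → lowest x): (1, -9).
  2. Sort the remaining points by polar angle around p₀.
  3. Walk through sorted points, maintaining a stack; pop the top while the last three entries make a non-left turn (cross product ≤ 0).
  4. Final stack is the convex hull in CCW order: (1, -9), (8, -8), (7, 9), (-8, 5).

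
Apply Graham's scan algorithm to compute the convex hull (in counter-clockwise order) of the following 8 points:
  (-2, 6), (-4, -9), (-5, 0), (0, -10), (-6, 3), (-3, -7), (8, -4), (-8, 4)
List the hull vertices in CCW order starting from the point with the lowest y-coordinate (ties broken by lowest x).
Hull (CCW) = [(0, -10), (8, -4), (-2, 6), (-8, 4), (-4, -9)]

Graham scan procedure:
  1. Find the pivot p₀ = point with lowest y (tie → lowest x): (0, -10).
  2. Sort the remaining points by polar angle around p₀.
  3. Walk through sorted points, maintaining a stack; pop the top while the last three entries make a non-left turn (cross product ≤ 0).
  4. Final stack is the convex hull in CCW order: (0, -10), (8, -4), (-2, 6), (-8, 4), (-4, -9).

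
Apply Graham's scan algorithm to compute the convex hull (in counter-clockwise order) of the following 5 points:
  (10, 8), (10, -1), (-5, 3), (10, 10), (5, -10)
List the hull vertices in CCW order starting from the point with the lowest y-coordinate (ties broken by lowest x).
Hull (CCW) = [(5, -10), (10, -1), (10, 10), (-5, 3)]

Graham scan procedure:
  1. Find the pivot p₀ = point with lowest y (tie → lowest x): (5, -10).
  2. Sort the remaining points by polar angle around p₀.
  3. Walk through sorted points, maintaining a stack; pop the top while the last three entries make a non-left turn (cross product ≤ 0).
  4. Final stack is the convex hull in CCW order: (5, -10), (10, -1), (10, 10), (-5, 3).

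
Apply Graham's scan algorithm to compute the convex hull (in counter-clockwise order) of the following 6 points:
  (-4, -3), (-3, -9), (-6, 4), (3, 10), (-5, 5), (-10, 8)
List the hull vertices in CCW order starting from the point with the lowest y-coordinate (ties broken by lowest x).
Hull (CCW) = [(-3, -9), (3, 10), (-10, 8)]

Graham scan procedure:
  1. Find the pivot p₀ = point with lowest y (tie → lowest x): (-3, -9).
  2. Sort the remaining points by polar angle around p₀.
  3. Walk through sorted points, maintaining a stack; pop the top while the last three entries make a non-left turn (cross product ≤ 0).
  4. Final stack is the convex hull in CCW order: (-3, -9), (3, 10), (-10, 8).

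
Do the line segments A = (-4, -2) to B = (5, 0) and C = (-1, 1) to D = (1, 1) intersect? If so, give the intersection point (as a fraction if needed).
No (intersection of containing lines falls outside at least one segment)

Parametrize and solve: t = 3/2, s = 21/4. At least one of these is outside [0, 1], so the segments do not intersect.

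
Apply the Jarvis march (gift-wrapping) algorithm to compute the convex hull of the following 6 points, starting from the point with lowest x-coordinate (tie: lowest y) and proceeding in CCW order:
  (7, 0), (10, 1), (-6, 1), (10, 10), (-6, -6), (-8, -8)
Hull (CCW) = [(-8, -8), (10, 1), (10, 10), (-6, 1)]

Jarvis march: at each step, from the current hull vertex p, select the next vertex q as the point such that every other point lies strictly to the left of (or on) the directed line p → q. (Equivalently: for every other point r, the cross product (q − p) × (r − p) ≥ 0.)
Starting point (lowest x, tie lowest y): (-8, -8). Wrap until returning to start. Resulting hull: (-8, -8), (10, 1), (10, 10), (-6, 1).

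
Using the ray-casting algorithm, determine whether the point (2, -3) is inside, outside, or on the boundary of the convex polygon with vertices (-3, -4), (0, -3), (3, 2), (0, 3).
The point (2, -3) lies strictly outside the polygon

Cast a horizontal ray to the right from the query point and count how many polygon edges it crosses (each edge strictly once or zero times, handled with the usual half-open convention). 
Parity of crossings → even ⇒ outside.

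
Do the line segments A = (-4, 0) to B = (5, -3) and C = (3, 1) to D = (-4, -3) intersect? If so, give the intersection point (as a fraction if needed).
Yes; intersection at (-13/19, -21/19) (t = 7/19 on AB, s = 10/19 on CD)

Parametrize AB as A + t(B − A) = (-4 + 9 t, 0 + -3 t) and CD as C + s(D − C) = (3 + -7 s, 1 + -4 s). Solve the linear system for (t, s). Determinant = 57 ≠ 0, so a unique intersection of the containing lines exists. Solution: t = 7/19, s = 10/19 — both in [0, 1], so the segments cross. Intersection point: (-13/19, -21/19).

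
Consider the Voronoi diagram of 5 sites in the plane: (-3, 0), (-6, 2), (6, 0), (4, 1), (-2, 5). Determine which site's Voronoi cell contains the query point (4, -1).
Nearest site = (4, 1)

The Voronoi cell of site s contains exactly those query points closer to s than to any other site. Compute squared distances from q = (4, -1) to each site:
  (4 − 4)² + (1 − -1)² = 4
  (6 − 4)² + (0 − -1)² = 5
  (-3 − 4)² + (0 − -1)² = 50
  (-2 − 4)² + (5 − -1)² = 72
  (-6 − 4)² + (2 − -1)² = 109
Minimum is attained by (4, 1), so q lies in its Voronoi cell.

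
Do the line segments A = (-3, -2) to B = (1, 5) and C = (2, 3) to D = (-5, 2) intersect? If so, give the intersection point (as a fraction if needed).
Yes; intersection at (-1/3, 8/3) (t = 2/3 on AB, s = 1/3 on CD)

Parametrize AB as A + t(B − A) = (-3 + 4 t, -2 + 7 t) and CD as C + s(D − C) = (2 + -7 s, 3 + -1 s). Solve the linear system for (t, s). Determinant = -45 ≠ 0, so a unique intersection of the containing lines exists. Solution: t = 2/3, s = 1/3 — both in [0, 1], so the segments cross. Intersection point: (-1/3, 8/3).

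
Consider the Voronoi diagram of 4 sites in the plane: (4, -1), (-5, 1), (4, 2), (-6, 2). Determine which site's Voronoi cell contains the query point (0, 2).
Nearest site = (4, 2)

The Voronoi cell of site s contains exactly those query points closer to s than to any other site. Compute squared distances from q = (0, 2) to each site:
  (4 − 0)² + (2 − 2)² = 16
  (4 − 0)² + (-1 − 2)² = 25
  (-5 − 0)² + (1 − 2)² = 26
  (-6 − 0)² + (2 − 2)² = 36
Minimum is attained by (4, 2), so q lies in its Voronoi cell.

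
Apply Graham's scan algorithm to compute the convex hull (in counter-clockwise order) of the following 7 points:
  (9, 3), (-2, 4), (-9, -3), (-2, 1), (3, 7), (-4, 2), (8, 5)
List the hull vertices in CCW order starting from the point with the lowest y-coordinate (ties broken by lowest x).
Hull (CCW) = [(-9, -3), (9, 3), (8, 5), (3, 7), (-2, 4)]

Graham scan procedure:
  1. Find the pivot p₀ = point with lowest y (tie → lowest x): (-9, -3).
  2. Sort the remaining points by polar angle around p₀.
  3. Walk through sorted points, maintaining a stack; pop the top while the last three entries make a non-left turn (cross product ≤ 0).
  4. Final stack is the convex hull in CCW order: (-9, -3), (9, 3), (8, 5), (3, 7), (-2, 4).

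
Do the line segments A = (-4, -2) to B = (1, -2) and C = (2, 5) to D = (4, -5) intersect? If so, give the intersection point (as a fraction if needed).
No (intersection of containing lines falls outside at least one segment)

Parametrize and solve: t = 37/25, s = 7/10. At least one of these is outside [0, 1], so the segments do not intersect.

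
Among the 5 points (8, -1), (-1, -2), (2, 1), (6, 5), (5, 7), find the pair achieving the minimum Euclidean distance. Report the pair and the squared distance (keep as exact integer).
Pair = ((6, 5), (5, 7)); squared distance = 5

Compute all C(5, 2) = 10 pairwise squared distances (x_i − x_j)² + (y_i − y_j)². The minimum is 5, attained by the pair ((6, 5), (5, 7)).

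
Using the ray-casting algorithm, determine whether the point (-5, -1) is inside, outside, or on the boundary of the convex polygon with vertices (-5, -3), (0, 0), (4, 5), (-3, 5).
The point (-5, -1) lies strictly outside the polygon

Cast a horizontal ray to the right from the query point and count how many polygon edges it crosses (each edge strictly once or zero times, handled with the usual half-open convention). 
Parity of crossings → even ⇒ outside.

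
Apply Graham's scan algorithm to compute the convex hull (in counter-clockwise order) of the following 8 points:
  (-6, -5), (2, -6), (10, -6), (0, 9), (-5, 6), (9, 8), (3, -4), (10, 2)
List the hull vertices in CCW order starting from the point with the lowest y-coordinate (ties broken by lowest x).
Hull (CCW) = [(2, -6), (10, -6), (10, 2), (9, 8), (0, 9), (-5, 6), (-6, -5)]

Graham scan procedure:
  1. Find the pivot p₀ = point with lowest y (tie → lowest x): (2, -6).
  2. Sort the remaining points by polar angle around p₀.
  3. Walk through sorted points, maintaining a stack; pop the top while the last three entries make a non-left turn (cross product ≤ 0).
  4. Final stack is the convex hull in CCW order: (2, -6), (10, -6), (10, 2), (9, 8), (0, 9), (-5, 6), (-6, -5).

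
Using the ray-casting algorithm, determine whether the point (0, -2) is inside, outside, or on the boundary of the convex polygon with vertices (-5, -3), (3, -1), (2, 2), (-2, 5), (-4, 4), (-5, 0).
The point (0, -2) lies strictly outside the polygon

Cast a horizontal ray to the right from the query point and count how many polygon edges it crosses (each edge strictly once or zero times, handled with the usual half-open convention). 
Parity of crossings → even ⇒ outside.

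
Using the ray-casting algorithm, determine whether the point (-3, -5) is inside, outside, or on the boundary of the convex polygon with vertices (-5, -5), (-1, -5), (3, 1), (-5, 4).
The point (-3, -5) lies on the polygon boundary

Boundary check: the query satisfies the collinearity and bounding-box conditions for some polygon edge, so it lies exactly on the boundary.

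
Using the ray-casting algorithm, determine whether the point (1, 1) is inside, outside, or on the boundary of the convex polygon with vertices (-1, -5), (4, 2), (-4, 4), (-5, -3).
The point (1, 1) lies strictly inside the polygon

Cast a horizontal ray to the right from the query point and count how many polygon edges it crosses (each edge strictly once or zero times, handled with the usual half-open convention). 
Parity of crossings → odd ⇒ inside.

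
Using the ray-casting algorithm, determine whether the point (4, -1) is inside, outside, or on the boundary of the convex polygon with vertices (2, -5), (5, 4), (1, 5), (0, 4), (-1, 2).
The point (4, -1) lies strictly outside the polygon

Cast a horizontal ray to the right from the query point and count how many polygon edges it crosses (each edge strictly once or zero times, handled with the usual half-open convention). 
Parity of crossings → even ⇒ outside.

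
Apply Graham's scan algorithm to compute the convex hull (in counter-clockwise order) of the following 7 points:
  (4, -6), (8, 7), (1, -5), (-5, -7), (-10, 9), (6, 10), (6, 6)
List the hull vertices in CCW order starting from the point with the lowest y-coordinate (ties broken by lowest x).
Hull (CCW) = [(-5, -7), (4, -6), (8, 7), (6, 10), (-10, 9)]

Graham scan procedure:
  1. Find the pivot p₀ = point with lowest y (tie → lowest x): (-5, -7).
  2. Sort the remaining points by polar angle around p₀.
  3. Walk through sorted points, maintaining a stack; pop the top while the last three entries make a non-left turn (cross product ≤ 0).
  4. Final stack is the convex hull in CCW order: (-5, -7), (4, -6), (8, 7), (6, 10), (-10, 9).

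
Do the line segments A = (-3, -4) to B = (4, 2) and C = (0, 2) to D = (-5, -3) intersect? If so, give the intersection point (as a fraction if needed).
No (intersection of containing lines falls outside at least one segment)

Parametrize and solve: t = -3, s = 24/5. At least one of these is outside [0, 1], so the segments do not intersect.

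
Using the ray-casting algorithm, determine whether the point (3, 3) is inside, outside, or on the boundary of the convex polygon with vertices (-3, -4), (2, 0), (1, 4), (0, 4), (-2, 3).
The point (3, 3) lies strictly outside the polygon

Cast a horizontal ray to the right from the query point and count how many polygon edges it crosses (each edge strictly once or zero times, handled with the usual half-open convention). 
Parity of crossings → even ⇒ outside.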